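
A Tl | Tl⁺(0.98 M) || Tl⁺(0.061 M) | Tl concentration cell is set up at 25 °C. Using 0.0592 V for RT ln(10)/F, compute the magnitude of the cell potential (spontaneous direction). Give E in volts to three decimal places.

+0.071 V

For a concentration cell E°cell = 0. The 0.98 M side is the cathode (reduction is favoured where [Tl⁺] is higher).
With n = 1, E = −(0.0592/1) log([Tl⁺]ₐₙ/[Tl⁺]꜀ₐₜ) = −(0.0592/1) log(0.061/0.98) = −(0.0592/1)(-1.206) = +0.071 V.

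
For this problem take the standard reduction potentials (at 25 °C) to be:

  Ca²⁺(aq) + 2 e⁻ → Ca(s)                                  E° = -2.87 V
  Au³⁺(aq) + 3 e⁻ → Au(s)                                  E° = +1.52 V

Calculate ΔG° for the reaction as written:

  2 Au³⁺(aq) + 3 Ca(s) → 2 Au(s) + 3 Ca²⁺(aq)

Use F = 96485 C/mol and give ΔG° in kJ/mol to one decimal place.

-2541.4 kJ/mol

As written, Au³⁺/Au is reduced (cathode) and Ca²⁺/Ca is oxidised (anode), so E°cell = (+1.52) − (-2.87) = +4.39 V.
Balancing electrons gives n = 6.
ΔG° = −nFE° = −(6)(96485)(+4.39) = -2,541,415 J = -2541.4 kJ/mol.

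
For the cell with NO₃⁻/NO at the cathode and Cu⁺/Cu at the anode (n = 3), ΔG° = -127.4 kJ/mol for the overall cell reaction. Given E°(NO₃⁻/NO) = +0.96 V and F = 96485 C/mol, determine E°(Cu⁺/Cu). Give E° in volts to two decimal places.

E°cell = −ΔG°/(nF) = −(-127.4×10³)/((3)(96485)) = +0.440 V.
Since NO₃⁻/NO is the cathode and Cu⁺/Cu the anode, E°cell = E°(NO₃⁻/NO) − E°(Cu⁺/Cu).
So E°(Cu⁺/Cu) = E°(NO₃⁻/NO) − E°cell = (+0.96) − (+0.440) = +0.52 V.

+0.52 V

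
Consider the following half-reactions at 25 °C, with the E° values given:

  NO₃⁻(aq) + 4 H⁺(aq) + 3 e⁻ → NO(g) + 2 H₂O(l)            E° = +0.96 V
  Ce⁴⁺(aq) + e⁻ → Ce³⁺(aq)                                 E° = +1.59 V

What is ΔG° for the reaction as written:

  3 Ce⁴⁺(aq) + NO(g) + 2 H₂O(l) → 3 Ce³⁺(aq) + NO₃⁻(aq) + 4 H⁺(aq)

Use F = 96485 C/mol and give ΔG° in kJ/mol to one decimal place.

As written, Ce⁴⁺/Ce³⁺ is reduced (cathode) and NO₃⁻/NO is oxidised (anode), so E°cell = (+1.59) − (+0.96) = +0.63 V.
Balancing electrons gives n = 3.
ΔG° = −nFE° = −(3)(96485)(+0.63) = -182,357 J = -182.4 kJ/mol.

-182.4 kJ/mol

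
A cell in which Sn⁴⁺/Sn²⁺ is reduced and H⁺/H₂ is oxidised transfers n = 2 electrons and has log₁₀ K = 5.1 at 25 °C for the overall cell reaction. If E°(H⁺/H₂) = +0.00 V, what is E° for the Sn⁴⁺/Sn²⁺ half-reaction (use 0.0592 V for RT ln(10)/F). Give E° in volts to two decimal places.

E°cell = (0.0592/n)·log K = (0.0592/2)(5.1) = +0.151 V.
Since Sn⁴⁺/Sn²⁺ is the cathode and H⁺/H₂ the anode, E°cell = E°(Sn⁴⁺/Sn²⁺) − E°(H⁺/H₂).
So E°(Sn⁴⁺/Sn²⁺) = E°cell + E°(H⁺/H₂) = +0.151 + (+0.00) = +0.15 V.

+0.15 V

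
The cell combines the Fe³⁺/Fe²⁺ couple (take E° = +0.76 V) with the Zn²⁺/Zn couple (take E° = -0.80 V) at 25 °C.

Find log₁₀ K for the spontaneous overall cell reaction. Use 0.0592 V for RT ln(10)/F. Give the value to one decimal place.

Cathode: Fe³⁺/Fe²⁺; anode: Zn²⁺/Zn. E°cell = +1.56 V, n = 2.
log K = nE°cell / 0.0592 = (2)(+1.56) / 0.0592 = 52.7.

52.7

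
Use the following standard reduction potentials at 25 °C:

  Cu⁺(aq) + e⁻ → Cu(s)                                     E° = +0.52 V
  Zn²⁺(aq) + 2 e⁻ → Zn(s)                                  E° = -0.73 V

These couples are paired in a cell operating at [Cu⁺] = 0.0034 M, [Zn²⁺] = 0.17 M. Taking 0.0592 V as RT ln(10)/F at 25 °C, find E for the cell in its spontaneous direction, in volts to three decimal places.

Cu⁺/Cu is the cathode (higher E°), Zn²⁺/Zn the anode: E°cell = +0.52 − (-0.73) = +1.25 V, n = 2.
Overall: 2 Cu⁺(aq) + Zn(s) → 2 Cu(s) + Zn²⁺(aq)
Q = [Zn²⁺] / ([Cu⁺]^2); log Q = 4.167.
E = E° − (0.0592/n) log Q = +1.25 − (0.0592/2)(4.167) = +1.127 V.

+1.127 V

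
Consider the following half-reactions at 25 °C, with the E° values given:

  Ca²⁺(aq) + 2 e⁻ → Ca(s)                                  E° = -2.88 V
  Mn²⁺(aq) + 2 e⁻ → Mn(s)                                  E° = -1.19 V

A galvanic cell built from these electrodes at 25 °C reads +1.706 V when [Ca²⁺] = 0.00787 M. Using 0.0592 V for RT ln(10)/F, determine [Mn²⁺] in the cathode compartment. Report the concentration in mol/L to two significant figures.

0.027 M

Mn²⁺/Mn is the cathode, Ca²⁺/Ca the anode: E°cell = +1.69 V, n = 2.
Overall reaction: Mn²⁺(aq) + Ca(s) → Mn(s) + Ca²⁺(aq); Q = [Ca²⁺]^1/[Mn²⁺]^1.
From E = E° − (0.0592/n) log Q: log Q = (E° − E)·n/0.0592 = (+1.69 − (+1.706))·2/0.0592 = -0.5405.
So 1·log[Mn²⁺] = 1·log(0.00787) − log Q = -2.1040 − (-0.5405) = -1.5635; [Mn²⁺] = 10^(-1.5635) ≈ 0.027 M.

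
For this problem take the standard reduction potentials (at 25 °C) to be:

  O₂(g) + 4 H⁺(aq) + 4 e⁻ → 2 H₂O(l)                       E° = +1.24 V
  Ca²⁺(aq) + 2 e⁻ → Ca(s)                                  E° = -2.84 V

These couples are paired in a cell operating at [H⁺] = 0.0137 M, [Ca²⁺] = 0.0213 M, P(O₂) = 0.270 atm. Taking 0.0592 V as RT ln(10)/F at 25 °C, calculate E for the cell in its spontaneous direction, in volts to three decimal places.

+4.011 V

O₂/H₂O is the cathode (higher E°), Ca²⁺/Ca the anode: E°cell = +1.24 − (-2.84) = +4.08 V, n = 4.
Overall: O₂(g) + 4 H⁺(aq) + 2 Ca(s) → 2 H₂O(l) + 2 Ca²⁺(aq)
Q = [Ca²⁺]^2 / (P(O₂)·[H⁺]^4); log Q = 4.679.
E = E° − (0.0592/n) log Q = +4.08 − (0.0592/4)(4.679) = +4.011 V.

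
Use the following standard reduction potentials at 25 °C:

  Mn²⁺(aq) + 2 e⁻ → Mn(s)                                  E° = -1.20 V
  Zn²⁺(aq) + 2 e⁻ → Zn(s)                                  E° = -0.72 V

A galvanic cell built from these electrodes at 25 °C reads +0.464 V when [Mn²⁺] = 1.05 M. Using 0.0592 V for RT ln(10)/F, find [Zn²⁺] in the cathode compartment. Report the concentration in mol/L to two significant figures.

0.30 M

Zn²⁺/Zn is the cathode, Mn²⁺/Mn the anode: E°cell = +0.48 V, n = 2.
Overall reaction: Zn²⁺(aq) + Mn(s) → Zn(s) + Mn²⁺(aq); Q = [Mn²⁺]^1/[Zn²⁺]^1.
From E = E° − (0.0592/n) log Q: log Q = (E° − E)·n/0.0592 = (+0.48 − (+0.464))·2/0.0592 = 0.5405.
So 1·log[Zn²⁺] = 1·log(1.05) − log Q = 0.0212 − (0.5405) = -0.5193; [Zn²⁺] = 10^(-0.5193) ≈ 0.30 M.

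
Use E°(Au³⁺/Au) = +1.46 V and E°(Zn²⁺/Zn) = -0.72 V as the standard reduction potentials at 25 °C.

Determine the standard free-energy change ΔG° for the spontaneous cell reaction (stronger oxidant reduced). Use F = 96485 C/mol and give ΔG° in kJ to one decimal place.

Au³⁺/Au (E° = +1.46 V) is the cathode; Zn²⁺/Zn (E° = -0.72 V) is the anode, so E°cell = +2.18 V.
Balancing electrons gives n = 6 (lcm of 3 and 2).
ΔG° = −nFE° = −(6)(96485)(+2.18) = -1,262,024 J = -1262.0 kJ.

-1262.0 kJ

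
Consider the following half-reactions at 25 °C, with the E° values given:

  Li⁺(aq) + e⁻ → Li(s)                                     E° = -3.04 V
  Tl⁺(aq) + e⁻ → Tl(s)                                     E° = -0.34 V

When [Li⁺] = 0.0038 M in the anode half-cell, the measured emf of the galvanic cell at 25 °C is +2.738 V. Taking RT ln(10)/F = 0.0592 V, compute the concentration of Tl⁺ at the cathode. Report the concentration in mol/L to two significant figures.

0.017 M

Tl⁺/Tl is the cathode, Li⁺/Li the anode: E°cell = +2.70 V, n = 1.
Overall reaction: Tl⁺(aq) + Li(s) → Tl(s) + Li⁺(aq); Q = [Li⁺]^1/[Tl⁺]^1.
From E = E° − (0.0592/n) log Q: log Q = (E° − E)·n/0.0592 = (+2.70 − (+2.738))·1/0.0592 = -0.6419.
So 1·log[Tl⁺] = 1·log(0.0038) − log Q = -2.4202 − (-0.6419) = -1.7783; [Tl⁺] = 10^(-1.7783) ≈ 0.017 M.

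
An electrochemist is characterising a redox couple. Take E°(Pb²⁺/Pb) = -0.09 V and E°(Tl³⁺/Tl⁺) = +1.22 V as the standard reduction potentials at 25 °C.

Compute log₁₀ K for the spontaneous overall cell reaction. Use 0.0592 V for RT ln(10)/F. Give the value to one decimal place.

44.3

Cathode: Tl³⁺/Tl⁺; anode: Pb²⁺/Pb. E°cell = +1.31 V, n = 2.
log K = nE°cell / 0.0592 = (2)(+1.31) / 0.0592 = 44.3.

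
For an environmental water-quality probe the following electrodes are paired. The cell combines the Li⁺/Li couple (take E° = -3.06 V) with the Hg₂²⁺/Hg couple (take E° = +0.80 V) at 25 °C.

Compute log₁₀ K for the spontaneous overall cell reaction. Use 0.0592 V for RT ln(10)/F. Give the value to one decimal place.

Cathode: Hg₂²⁺/Hg; anode: Li⁺/Li. E°cell = +3.86 V, n = 2.
log K = nE°cell / 0.0592 = (2)(+3.86) / 0.0592 = 130.4.

130.4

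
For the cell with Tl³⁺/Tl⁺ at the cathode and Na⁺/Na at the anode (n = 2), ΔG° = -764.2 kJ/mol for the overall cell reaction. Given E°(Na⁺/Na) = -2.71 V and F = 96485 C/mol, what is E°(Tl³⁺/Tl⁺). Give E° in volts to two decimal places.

E°cell = −ΔG°/(nF) = −(-764.2×10³)/((2)(96485)) = +3.960 V.
Since Tl³⁺/Tl⁺ is the cathode and Na⁺/Na the anode, E°cell = E°(Tl³⁺/Tl⁺) − E°(Na⁺/Na).
So E°(Tl³⁺/Tl⁺) = E°cell + E°(Na⁺/Na) = +3.960 + (-2.71) = +1.25 V.

+1.25 V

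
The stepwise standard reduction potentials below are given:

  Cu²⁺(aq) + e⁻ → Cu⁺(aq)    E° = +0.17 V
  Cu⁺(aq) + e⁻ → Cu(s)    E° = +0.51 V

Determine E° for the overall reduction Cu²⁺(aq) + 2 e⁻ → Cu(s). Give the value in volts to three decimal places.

Standard free energies of sequential steps add: ΔG°₃ = ΔG°₁ + ΔG°₂, so n₃E°₃ = n₁E°₁ + n₂E°₂.
E°₃ = (1×+0.17 + 1×+0.51) / 2 = (+0.680) / 2 = +0.340 V.

+0.340 V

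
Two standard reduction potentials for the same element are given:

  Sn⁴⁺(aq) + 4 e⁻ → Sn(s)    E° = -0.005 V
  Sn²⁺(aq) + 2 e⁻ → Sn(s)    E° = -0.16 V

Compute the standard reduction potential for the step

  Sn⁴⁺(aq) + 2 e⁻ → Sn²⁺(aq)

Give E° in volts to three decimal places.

+0.150 V

Sequential free energies add, so n₃E°₃ = n₁E°₁ + n₂E°₂.
With n₃ = 4, and the known step contributing 2×(-0.16) V, the unknown satisfies 2·E° = 4×(-0.005) − 2×(-0.16) = +0.300.
E° = +0.300 / 2 = +0.150 V.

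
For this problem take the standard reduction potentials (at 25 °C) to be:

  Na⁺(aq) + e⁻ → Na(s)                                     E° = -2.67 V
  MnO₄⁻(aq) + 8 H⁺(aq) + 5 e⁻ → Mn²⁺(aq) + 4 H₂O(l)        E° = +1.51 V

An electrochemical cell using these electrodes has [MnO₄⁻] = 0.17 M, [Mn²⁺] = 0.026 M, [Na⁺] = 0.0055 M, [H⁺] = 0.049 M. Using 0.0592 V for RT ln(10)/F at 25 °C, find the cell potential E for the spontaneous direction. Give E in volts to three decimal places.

MnO₄⁻/Mn²⁺ is the cathode (higher E°), Na⁺/Na the anode: E°cell = +1.51 − (-2.67) = +4.18 V, n = 5.
Overall: MnO₄⁻(aq) + 8 H⁺(aq) + 5 Na(s) → Mn²⁺(aq) + 4 H₂O(l) + 5 Na⁺(aq)
Q = [Mn²⁺]·[Na⁺]^5 / ([MnO₄⁻]·[H⁺]^8); log Q = -1.635.
E = E° − (0.0592/n) log Q = +4.18 − (0.0592/5)(-1.635) = +4.199 V.

+4.199 V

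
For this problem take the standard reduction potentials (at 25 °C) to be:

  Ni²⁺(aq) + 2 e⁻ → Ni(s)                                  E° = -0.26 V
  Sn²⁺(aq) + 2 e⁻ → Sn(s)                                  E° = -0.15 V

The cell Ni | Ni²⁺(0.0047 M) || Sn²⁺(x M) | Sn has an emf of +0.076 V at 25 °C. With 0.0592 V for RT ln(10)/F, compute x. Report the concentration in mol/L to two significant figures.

Sn²⁺/Sn is the cathode, Ni²⁺/Ni the anode: E°cell = +0.11 V, n = 2.
Overall reaction: Sn²⁺(aq) + Ni(s) → Sn(s) + Ni²⁺(aq); Q = [Ni²⁺]^1/[Sn²⁺]^1.
From E = E° − (0.0592/n) log Q: log Q = (E° − E)·n/0.0592 = (+0.11 − (+0.076))·2/0.0592 = 1.1486.
So 1·log[Sn²⁺] = 1·log(0.0047) − log Q = -2.3279 − (1.1486) = -3.4765; [Sn²⁺] = 10^(-3.4765) ≈ 0.00033 M.

0.00033 M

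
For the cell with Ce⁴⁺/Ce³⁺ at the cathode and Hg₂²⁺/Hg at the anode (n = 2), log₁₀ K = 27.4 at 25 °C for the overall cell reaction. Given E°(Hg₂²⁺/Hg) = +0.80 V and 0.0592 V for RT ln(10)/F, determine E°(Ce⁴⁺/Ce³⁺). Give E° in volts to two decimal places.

E°cell = (0.0592/n)·log K = (0.0592/2)(27.4) = +0.811 V.
Since Ce⁴⁺/Ce³⁺ is the cathode and Hg₂²⁺/Hg the anode, E°cell = E°(Ce⁴⁺/Ce³⁺) − E°(Hg₂²⁺/Hg).
So E°(Ce⁴⁺/Ce³⁺) = E°cell + E°(Hg₂²⁺/Hg) = +0.811 + (+0.80) = +1.61 V.

+1.61 V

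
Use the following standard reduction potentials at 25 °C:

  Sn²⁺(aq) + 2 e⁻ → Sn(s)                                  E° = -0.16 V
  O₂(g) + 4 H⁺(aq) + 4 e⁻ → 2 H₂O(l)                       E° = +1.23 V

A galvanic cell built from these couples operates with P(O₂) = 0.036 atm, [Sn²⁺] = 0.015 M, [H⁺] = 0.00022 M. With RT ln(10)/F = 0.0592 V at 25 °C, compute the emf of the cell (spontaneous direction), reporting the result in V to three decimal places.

+1.206 V

O₂/H₂O is the cathode (higher E°), Sn²⁺/Sn the anode: E°cell = +1.23 − (-0.16) = +1.39 V, n = 4.
Overall: O₂(g) + 4 H⁺(aq) + 2 Sn(s) → 2 H₂O(l) + 2 Sn²⁺(aq)
Q = [Sn²⁺]^2 / (P(O₂)·[H⁺]^4); log Q = 12.426.
E = E° − (0.0592/n) log Q = +1.39 − (0.0592/4)(12.426) = +1.206 V.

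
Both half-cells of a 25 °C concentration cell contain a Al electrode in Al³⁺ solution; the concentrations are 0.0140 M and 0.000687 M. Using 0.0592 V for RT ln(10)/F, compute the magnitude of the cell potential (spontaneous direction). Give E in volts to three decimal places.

+0.026 V

For a concentration cell E°cell = 0. The 0.0140 M side is the cathode (reduction is favoured where [Al³⁺] is higher).
With n = 3, E = −(0.0592/3) log([Al³⁺]ₐₙ/[Al³⁺]꜀ₐₜ) = −(0.0592/3) log(0.000687/0.014) = −(0.0592/3)(-1.309) = +0.026 V.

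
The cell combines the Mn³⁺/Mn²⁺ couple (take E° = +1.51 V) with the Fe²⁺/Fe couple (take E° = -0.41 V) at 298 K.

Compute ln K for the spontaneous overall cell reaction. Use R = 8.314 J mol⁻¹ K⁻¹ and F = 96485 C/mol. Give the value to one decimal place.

149.5

Cathode: Mn³⁺/Mn²⁺; anode: Fe²⁺/Fe. E°cell = (+1.51) − (-0.41) = +1.92 V, with n = 2.
ΔG° = −nFE° = −RT ln K, so ln K = nFE°/(RT) = (2)(96485)(+1.92) / ((8.314)(298)) = 149.543.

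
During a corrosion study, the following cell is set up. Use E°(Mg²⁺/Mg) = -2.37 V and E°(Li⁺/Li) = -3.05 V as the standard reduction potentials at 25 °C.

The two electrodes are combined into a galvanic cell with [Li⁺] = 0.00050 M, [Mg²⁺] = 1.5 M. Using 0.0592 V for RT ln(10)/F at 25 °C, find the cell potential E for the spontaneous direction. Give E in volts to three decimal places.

+0.881 V

Mg²⁺/Mg is the cathode (higher E°), Li⁺/Li the anode: E°cell = -2.37 − (-3.05) = +0.68 V, n = 2.
Overall: Mg²⁺(aq) + 2 Li(s) → Mg(s) + 2 Li⁺(aq)
Q = [Li⁺]^2 / ([Mg²⁺]); log Q = -6.778.
E = E° − (0.0592/n) log Q = +0.68 − (0.0592/2)(-6.778) = +0.881 V.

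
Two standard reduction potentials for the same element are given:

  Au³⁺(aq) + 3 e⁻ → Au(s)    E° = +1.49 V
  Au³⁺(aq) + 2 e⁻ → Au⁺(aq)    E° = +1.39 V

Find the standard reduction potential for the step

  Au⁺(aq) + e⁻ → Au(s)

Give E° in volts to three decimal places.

Sequential free energies add, so n₃E°₃ = n₁E°₁ + n₂E°₂.
With n₃ = 3, and the known step contributing 2×(+1.39) V, the unknown satisfies 1·E° = 3×(+1.49) − 2×(+1.39) = +1.690.
E° = +1.690 / 1 = +1.690 V.

+1.690 V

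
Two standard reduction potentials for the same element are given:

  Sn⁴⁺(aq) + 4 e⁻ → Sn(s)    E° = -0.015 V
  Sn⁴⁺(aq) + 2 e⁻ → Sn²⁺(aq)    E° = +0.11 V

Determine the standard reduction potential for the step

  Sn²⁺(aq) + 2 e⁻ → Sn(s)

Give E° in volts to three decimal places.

-0.140 V

Sequential free energies add, so n₃E°₃ = n₁E°₁ + n₂E°₂.
With n₃ = 4, and the known step contributing 2×(+0.11) V, the unknown satisfies 2·E° = 4×(-0.015) − 2×(+0.11) = -0.280.
E° = -0.280 / 2 = -0.140 V.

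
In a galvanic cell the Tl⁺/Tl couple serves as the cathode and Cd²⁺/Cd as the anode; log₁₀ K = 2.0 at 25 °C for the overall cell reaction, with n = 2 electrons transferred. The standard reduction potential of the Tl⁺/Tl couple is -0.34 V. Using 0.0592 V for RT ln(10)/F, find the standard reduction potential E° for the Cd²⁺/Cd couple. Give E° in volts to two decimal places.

-0.40 V

E°cell = (0.0592/n)·log K = (0.0592/2)(2.0) = +0.059 V.
Since Tl⁺/Tl is the cathode and Cd²⁺/Cd the anode, E°cell = E°(Tl⁺/Tl) − E°(Cd²⁺/Cd).
So E°(Cd²⁺/Cd) = E°(Tl⁺/Tl) − E°cell = (-0.34) − (+0.059) = -0.40 V.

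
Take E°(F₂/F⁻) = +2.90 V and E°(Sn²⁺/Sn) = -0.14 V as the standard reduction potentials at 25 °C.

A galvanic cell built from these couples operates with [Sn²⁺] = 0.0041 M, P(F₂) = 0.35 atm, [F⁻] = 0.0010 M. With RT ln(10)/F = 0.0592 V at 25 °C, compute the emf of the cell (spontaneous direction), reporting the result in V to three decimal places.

+3.275 V

F₂/F⁻ is the cathode (higher E°), Sn²⁺/Sn the anode: E°cell = +2.90 − (-0.14) = +3.04 V, n = 2.
Overall: F₂(g) + Sn(s) → 2 F⁻(aq) + Sn²⁺(aq)
Q = [F⁻]^2·[Sn²⁺] / (P(F₂)); log Q = -7.931.
E = E° − (0.0592/n) log Q = +3.04 − (0.0592/2)(-7.931) = +3.275 V.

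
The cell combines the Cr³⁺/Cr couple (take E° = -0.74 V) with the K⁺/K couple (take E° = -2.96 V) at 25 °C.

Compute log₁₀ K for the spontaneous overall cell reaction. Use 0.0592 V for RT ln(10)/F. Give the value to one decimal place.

112.5

Cathode: Cr³⁺/Cr; anode: K⁺/K. E°cell = +2.22 V, n = 3.
log K = nE°cell / 0.0592 = (3)(+2.22) / 0.0592 = 112.5.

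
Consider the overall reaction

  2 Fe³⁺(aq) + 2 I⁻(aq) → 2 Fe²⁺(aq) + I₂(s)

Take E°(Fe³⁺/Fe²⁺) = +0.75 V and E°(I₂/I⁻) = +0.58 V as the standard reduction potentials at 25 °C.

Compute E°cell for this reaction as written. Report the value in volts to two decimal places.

The Fe³⁺/Fe²⁺ couple has the higher reduction potential, so it is the cathode; I₂/I⁻ is oxidised at the anode.
E°cell = E°(cathode) − E°(anode) = (+0.75) − (+0.58) = +0.17 V.
Since E°cell > 0, the reaction is spontaneous under standard conditions.

+0.17 V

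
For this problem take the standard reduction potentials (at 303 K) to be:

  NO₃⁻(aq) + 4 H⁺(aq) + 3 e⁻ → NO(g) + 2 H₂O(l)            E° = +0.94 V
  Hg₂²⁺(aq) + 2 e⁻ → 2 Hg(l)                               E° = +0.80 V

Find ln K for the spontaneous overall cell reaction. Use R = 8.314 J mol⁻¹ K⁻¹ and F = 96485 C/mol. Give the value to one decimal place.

Cathode: NO₃⁻/NO; anode: Hg₂²⁺/Hg. E°cell = (+0.94) − (+0.80) = +0.14 V, with n = 6.
ΔG° = −nFE° = −RT ln K, so ln K = nFE°/(RT) = (6)(96485)(+0.14) / ((8.314)(303)) = 32.173.

32.2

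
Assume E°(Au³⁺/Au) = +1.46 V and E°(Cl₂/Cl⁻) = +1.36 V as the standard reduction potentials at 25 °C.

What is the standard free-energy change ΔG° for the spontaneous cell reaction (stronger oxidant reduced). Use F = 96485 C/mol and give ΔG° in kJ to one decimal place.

-57.9 kJ

Au³⁺/Au (E° = +1.46 V) is the cathode; Cl₂/Cl⁻ (E° = +1.36 V) is the anode, so E°cell = +0.10 V.
Balancing electrons gives n = 6 (lcm of 3 and 2).
ΔG° = −nFE° = −(6)(96485)(+0.10) = -57,891 J = -57.9 kJ.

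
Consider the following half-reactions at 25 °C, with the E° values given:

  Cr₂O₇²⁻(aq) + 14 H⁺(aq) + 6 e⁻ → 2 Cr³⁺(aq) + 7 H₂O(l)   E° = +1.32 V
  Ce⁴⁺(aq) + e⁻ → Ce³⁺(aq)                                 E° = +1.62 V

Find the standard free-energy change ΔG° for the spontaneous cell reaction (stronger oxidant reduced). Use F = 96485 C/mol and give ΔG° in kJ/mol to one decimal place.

-173.7 kJ/mol

Ce⁴⁺/Ce³⁺ (E° = +1.62 V) is the cathode; Cr₂O₇²⁻/Cr³⁺ (E° = +1.32 V) is the anode, so E°cell = +0.30 V.
Balancing electrons gives n = 6 (lcm of 1 and 6).
ΔG° = −nFE° = −(6)(96485)(+0.30) = -173,673 J = -173.7 kJ/mol.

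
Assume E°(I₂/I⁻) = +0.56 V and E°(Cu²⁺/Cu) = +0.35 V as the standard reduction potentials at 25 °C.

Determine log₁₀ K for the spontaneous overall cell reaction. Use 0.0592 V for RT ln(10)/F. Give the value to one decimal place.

7.1

Cathode: I₂/I⁻; anode: Cu²⁺/Cu. E°cell = +0.21 V, n = 2.
log K = nE°cell / 0.0592 = (2)(+0.21) / 0.0592 = 7.1.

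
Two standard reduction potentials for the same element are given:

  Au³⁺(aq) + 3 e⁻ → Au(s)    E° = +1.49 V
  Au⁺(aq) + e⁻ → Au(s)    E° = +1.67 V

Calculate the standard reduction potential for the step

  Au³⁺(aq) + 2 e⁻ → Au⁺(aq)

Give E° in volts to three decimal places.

Sequential free energies add, so n₃E°₃ = n₁E°₁ + n₂E°₂.
With n₃ = 3, and the known step contributing 1×(+1.67) V, the unknown satisfies 2·E° = 3×(+1.49) − 1×(+1.67) = +2.800.
E° = +2.800 / 2 = +1.400 V.

+1.400 V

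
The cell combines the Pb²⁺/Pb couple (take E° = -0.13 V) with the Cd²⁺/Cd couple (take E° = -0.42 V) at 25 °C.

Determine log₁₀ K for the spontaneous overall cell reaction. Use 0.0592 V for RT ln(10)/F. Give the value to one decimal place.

9.8

Cathode: Pb²⁺/Pb; anode: Cd²⁺/Cd. E°cell = +0.29 V, n = 2.
log K = nE°cell / 0.0592 = (2)(+0.29) / 0.0592 = 9.8.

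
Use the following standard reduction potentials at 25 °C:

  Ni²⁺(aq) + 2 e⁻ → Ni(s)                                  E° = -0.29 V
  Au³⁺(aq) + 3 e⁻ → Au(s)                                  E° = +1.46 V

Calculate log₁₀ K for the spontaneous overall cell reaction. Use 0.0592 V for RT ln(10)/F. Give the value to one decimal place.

Cathode: Au³⁺/Au; anode: Ni²⁺/Ni. E°cell = +1.75 V, n = 6.
log K = nE°cell / 0.0592 = (6)(+1.75) / 0.0592 = 177.4.

177.4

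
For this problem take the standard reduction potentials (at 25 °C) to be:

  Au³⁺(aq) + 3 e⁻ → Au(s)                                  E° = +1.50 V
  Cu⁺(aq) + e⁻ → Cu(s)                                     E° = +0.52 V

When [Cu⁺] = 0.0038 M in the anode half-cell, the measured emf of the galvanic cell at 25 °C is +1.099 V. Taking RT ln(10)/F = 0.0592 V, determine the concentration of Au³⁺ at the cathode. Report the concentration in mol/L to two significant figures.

Au³⁺/Au is the cathode, Cu⁺/Cu the anode: E°cell = +0.98 V, n = 3.
Overall reaction: Au³⁺(aq) + 3 Cu(s) → Au(s) + 3 Cu⁺(aq); Q = [Cu⁺]^3/[Au³⁺]^1.
From E = E° − (0.0592/n) log Q: log Q = (E° − E)·n/0.0592 = (+0.98 − (+1.099))·3/0.0592 = -6.0304.
So 1·log[Au³⁺] = 3·log(0.0038) − log Q = -7.2606 − (-6.0304) = -1.2302; [Au³⁺] = 10^(-1.2302) ≈ 0.059 M.

0.059 M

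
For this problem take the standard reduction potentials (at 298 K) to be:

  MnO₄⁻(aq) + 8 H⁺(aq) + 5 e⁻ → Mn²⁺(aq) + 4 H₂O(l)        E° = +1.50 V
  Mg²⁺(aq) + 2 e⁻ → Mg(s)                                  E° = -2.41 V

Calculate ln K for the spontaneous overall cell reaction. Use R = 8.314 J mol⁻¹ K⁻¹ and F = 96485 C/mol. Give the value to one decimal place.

Cathode: MnO₄⁻/Mn²⁺; anode: Mg²⁺/Mg. E°cell = (+1.50) − (-2.41) = +3.91 V, with n = 10.
ΔG° = −nFE° = −RT ln K, so ln K = nFE°/(RT) = (10)(96485)(+3.91) / ((8.314)(298)) = 1522.686.

1522.7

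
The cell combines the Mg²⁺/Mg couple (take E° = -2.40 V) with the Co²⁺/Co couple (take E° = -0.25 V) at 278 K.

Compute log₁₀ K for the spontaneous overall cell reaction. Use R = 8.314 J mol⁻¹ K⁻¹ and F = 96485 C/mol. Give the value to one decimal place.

78.0

Cathode: Co²⁺/Co; anode: Mg²⁺/Mg. E°cell = (-0.25) − (-2.40) = +2.15 V, with n = 2.
ΔG° = −nFE° = −RT ln K, so ln K = nFE°/(RT) = (2)(96485)(+2.15) / ((8.314)(278)) = 179.504.
log₁₀ K = 179.504 / ln 10 = 78.0.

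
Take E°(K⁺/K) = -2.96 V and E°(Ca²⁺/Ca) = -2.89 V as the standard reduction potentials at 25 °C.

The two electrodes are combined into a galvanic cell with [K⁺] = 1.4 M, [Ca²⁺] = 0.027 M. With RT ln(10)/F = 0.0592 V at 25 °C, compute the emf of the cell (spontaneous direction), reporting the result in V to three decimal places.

Ca²⁺/Ca is the cathode (higher E°), K⁺/K the anode: E°cell = -2.89 − (-2.96) = +0.07 V, n = 2.
Overall: Ca²⁺(aq) + 2 K(s) → Ca(s) + 2 K⁺(aq)
Q = [K⁺]^2 / ([Ca²⁺]); log Q = 1.861.
E = E° − (0.0592/n) log Q = +0.07 − (0.0592/2)(1.861) = +0.015 V.

+0.015 V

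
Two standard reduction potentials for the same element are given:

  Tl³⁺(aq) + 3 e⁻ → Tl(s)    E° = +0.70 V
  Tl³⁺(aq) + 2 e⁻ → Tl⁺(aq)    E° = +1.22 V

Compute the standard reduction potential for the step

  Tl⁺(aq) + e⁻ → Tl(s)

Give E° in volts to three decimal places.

Sequential free energies add, so n₃E°₃ = n₁E°₁ + n₂E°₂.
With n₃ = 3, and the known step contributing 2×(+1.22) V, the unknown satisfies 1·E° = 3×(+0.70) − 2×(+1.22) = -0.340.
E° = -0.340 / 1 = -0.340 V.

-0.340 V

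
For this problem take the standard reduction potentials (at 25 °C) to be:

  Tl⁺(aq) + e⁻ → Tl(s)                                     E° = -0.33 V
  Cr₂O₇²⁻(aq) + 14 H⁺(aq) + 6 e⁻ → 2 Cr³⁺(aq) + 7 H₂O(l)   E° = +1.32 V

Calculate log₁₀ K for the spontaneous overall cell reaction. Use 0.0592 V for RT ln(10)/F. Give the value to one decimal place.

Cathode: Cr₂O₇²⁻/Cr³⁺; anode: Tl⁺/Tl. E°cell = +1.65 V, n = 6.
log K = nE°cell / 0.0592 = (6)(+1.65) / 0.0592 = 167.2.

167.2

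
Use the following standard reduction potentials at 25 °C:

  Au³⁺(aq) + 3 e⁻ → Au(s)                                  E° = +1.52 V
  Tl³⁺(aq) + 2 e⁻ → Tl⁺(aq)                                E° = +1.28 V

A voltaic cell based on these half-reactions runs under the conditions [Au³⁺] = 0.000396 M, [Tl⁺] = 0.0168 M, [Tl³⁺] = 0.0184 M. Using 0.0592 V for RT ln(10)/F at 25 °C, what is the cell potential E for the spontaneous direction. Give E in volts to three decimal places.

Au³⁺/Au is the cathode (higher E°), Tl³⁺/Tl⁺ the anode: E°cell = +1.52 − (+1.28) = +0.24 V, n = 6.
Overall: 2 Au³⁺(aq) + 3 Tl⁺(aq) → 2 Au(s) + 3 Tl³⁺(aq)
Q = [Tl³⁺]^3 / ([Au³⁺]^2·[Tl⁺]^3); log Q = 6.923.
E = E° − (0.0592/n) log Q = +0.24 − (0.0592/6)(6.923) = +0.172 V.

+0.172 V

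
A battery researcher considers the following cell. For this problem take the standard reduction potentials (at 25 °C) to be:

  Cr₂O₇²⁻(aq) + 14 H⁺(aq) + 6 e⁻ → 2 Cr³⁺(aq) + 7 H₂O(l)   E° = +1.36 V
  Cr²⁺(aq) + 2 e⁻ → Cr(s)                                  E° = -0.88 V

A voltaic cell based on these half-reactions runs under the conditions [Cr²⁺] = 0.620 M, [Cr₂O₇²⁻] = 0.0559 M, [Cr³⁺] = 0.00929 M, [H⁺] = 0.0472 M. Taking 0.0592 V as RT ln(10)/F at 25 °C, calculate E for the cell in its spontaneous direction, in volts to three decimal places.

+2.091 V

Cr₂O₇²⁻/Cr³⁺ is the cathode (higher E°), Cr²⁺/Cr the anode: E°cell = +1.36 − (-0.88) = +2.24 V, n = 6.
Overall: Cr₂O₇²⁻(aq) + 14 H⁺(aq) + 3 Cr(s) → 2 Cr³⁺(aq) + 7 H₂O(l) + 3 Cr²⁺(aq)
Q = [Cr³⁺]^2·[Cr²⁺]^3 / ([Cr₂O₇²⁻]·[H⁺]^14); log Q = 15.131.
E = E° − (0.0592/n) log Q = +2.24 − (0.0592/6)(15.131) = +2.091 V.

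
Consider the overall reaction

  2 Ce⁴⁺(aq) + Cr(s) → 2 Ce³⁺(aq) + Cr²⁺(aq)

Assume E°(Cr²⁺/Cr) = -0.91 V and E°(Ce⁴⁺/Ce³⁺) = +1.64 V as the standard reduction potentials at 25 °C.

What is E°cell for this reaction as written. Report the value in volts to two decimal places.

+2.55 V

The Ce⁴⁺/Ce³⁺ couple has the higher reduction potential, so it is the cathode; Cr²⁺/Cr is oxidised at the anode.
E°cell = E°(cathode) − E°(anode) = (+1.64) − (-0.91) = +2.55 V.
Since E°cell > 0, the reaction is spontaneous under standard conditions.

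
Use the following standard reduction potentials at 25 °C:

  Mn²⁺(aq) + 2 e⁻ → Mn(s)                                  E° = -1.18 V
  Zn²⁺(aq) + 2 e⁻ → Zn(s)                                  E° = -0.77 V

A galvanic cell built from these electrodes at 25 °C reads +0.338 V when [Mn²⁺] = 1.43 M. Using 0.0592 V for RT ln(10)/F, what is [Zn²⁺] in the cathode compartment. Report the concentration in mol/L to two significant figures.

Zn²⁺/Zn is the cathode, Mn²⁺/Mn the anode: E°cell = +0.41 V, n = 2.
Overall reaction: Zn²⁺(aq) + Mn(s) → Zn(s) + Mn²⁺(aq); Q = [Mn²⁺]^1/[Zn²⁺]^1.
From E = E° − (0.0592/n) log Q: log Q = (E° − E)·n/0.0592 = (+0.41 − (+0.338))·2/0.0592 = 2.4324.
So 1·log[Zn²⁺] = 1·log(1.43) − log Q = 0.1553 − (2.4324) = -2.2771; [Zn²⁺] = 10^(-2.2771) ≈ 0.0053 M.

0.0053 M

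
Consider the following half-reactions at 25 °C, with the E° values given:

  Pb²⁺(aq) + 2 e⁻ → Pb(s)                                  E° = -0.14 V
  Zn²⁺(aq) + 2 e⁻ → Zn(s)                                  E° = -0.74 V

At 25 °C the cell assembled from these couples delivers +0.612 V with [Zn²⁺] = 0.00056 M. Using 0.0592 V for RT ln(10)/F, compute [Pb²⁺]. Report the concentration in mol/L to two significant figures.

Pb²⁺/Pb is the cathode, Zn²⁺/Zn the anode: E°cell = +0.60 V, n = 2.
Overall reaction: Pb²⁺(aq) + Zn(s) → Pb(s) + Zn²⁺(aq); Q = [Zn²⁺]^1/[Pb²⁺]^1.
From E = E° − (0.0592/n) log Q: log Q = (E° − E)·n/0.0592 = (+0.60 − (+0.612))·2/0.0592 = -0.4054.
So 1·log[Pb²⁺] = 1·log(0.00056) − log Q = -3.2518 − (-0.4054) = -2.8464; [Pb²⁺] = 10^(-2.8464) ≈ 0.0014 M.

0.0014 M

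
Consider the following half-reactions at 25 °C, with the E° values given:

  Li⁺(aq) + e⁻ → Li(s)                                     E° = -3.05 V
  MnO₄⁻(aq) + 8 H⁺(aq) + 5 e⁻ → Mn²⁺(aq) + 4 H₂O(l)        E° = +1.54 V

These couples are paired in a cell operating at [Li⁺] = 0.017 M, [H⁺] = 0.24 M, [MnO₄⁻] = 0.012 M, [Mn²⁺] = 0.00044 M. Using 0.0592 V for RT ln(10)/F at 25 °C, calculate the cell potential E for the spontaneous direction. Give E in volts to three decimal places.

MnO₄⁻/Mn²⁺ is the cathode (higher E°), Li⁺/Li the anode: E°cell = +1.54 − (-3.05) = +4.59 V, n = 5.
Overall: MnO₄⁻(aq) + 8 H⁺(aq) + 5 Li(s) → Mn²⁺(aq) + 4 H₂O(l) + 5 Li⁺(aq)
Q = [Mn²⁺]·[Li⁺]^5 / ([MnO₄⁻]·[H⁺]^8); log Q = -5.325.
E = E° − (0.0592/n) log Q = +4.59 − (0.0592/5)(-5.325) = +4.653 V.

+4.653 V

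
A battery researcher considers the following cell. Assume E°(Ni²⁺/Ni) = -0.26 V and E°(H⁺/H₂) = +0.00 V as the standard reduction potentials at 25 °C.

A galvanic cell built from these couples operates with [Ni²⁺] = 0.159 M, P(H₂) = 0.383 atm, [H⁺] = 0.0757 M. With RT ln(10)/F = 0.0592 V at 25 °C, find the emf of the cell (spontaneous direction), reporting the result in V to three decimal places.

+0.230 V

H⁺/H₂ is the cathode (higher E°), Ni²⁺/Ni the anode: E°cell = +0.00 − (-0.26) = +0.26 V, n = 2.
Overall: 2 H⁺(aq) + Ni(s) → H₂(g) + Ni²⁺(aq)
Q = P(H₂)·[Ni²⁺] / ([H⁺]^2); log Q = 1.026.
E = E° − (0.0592/n) log Q = +0.26 − (0.0592/2)(1.026) = +0.230 V.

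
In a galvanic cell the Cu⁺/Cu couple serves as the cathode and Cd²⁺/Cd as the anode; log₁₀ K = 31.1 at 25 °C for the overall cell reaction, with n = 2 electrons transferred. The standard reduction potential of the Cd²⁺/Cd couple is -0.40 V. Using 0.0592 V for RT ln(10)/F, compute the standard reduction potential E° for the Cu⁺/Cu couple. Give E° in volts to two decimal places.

E°cell = (0.0592/n)·log K = (0.0592/2)(31.1) = +0.921 V.
Since Cu⁺/Cu is the cathode and Cd²⁺/Cd the anode, E°cell = E°(Cu⁺/Cu) − E°(Cd²⁺/Cd).
So E°(Cu⁺/Cu) = E°cell + E°(Cd²⁺/Cd) = +0.921 + (-0.40) = +0.52 V.

+0.52 V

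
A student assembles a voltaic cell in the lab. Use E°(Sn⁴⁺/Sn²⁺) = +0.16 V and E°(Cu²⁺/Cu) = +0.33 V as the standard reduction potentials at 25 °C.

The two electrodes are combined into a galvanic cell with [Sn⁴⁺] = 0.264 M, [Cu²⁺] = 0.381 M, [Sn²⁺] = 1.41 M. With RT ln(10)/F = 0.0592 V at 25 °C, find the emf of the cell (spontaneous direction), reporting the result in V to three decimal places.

+0.179 V

Cu²⁺/Cu is the cathode (higher E°), Sn⁴⁺/Sn²⁺ the anode: E°cell = +0.33 − (+0.16) = +0.17 V, n = 2.
Overall: Cu²⁺(aq) + Sn²⁺(aq) → Cu(s) + Sn⁴⁺(aq)
Q = [Sn⁴⁺] / ([Cu²⁺]·[Sn²⁺]); log Q = -0.309.
E = E° − (0.0592/n) log Q = +0.17 − (0.0592/2)(-0.309) = +0.179 V.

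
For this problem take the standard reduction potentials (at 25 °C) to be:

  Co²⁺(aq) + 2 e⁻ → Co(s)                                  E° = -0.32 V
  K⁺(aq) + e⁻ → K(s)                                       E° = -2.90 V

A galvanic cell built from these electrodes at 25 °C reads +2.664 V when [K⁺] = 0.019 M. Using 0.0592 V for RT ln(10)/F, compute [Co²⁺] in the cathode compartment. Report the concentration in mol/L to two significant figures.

Co²⁺/Co is the cathode, K⁺/K the anode: E°cell = +2.58 V, n = 2.
Overall reaction: Co²⁺(aq) + 2 K(s) → Co(s) + 2 K⁺(aq); Q = [K⁺]^2/[Co²⁺]^1.
From E = E° − (0.0592/n) log Q: log Q = (E° − E)·n/0.0592 = (+2.58 − (+2.664))·2/0.0592 = -2.8378.
So 1·log[Co²⁺] = 2·log(0.019) − log Q = -3.4425 − (-2.8378) = -0.6047; [Co²⁺] = 10^(-0.6047) ≈ 0.25 M.

0.25 M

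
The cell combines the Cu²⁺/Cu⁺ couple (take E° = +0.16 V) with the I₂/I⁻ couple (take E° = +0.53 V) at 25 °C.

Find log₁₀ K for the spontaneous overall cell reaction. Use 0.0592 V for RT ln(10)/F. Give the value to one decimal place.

12.5

Cathode: I₂/I⁻; anode: Cu²⁺/Cu⁺. E°cell = +0.37 V, n = 2.
log K = nE°cell / 0.0592 = (2)(+0.37) / 0.0592 = 12.5.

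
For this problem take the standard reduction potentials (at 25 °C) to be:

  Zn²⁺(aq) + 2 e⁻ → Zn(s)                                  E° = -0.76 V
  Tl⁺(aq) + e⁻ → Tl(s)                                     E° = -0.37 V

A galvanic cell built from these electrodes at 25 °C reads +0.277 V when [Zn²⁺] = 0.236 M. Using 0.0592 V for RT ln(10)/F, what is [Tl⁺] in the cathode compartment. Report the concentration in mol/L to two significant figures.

0.0060 M

Tl⁺/Tl is the cathode, Zn²⁺/Zn the anode: E°cell = +0.39 V, n = 2.
Overall reaction: 2 Tl⁺(aq) + Zn(s) → 2 Tl(s) + Zn²⁺(aq); Q = [Zn²⁺]^1/[Tl⁺]^2.
From E = E° − (0.0592/n) log Q: log Q = (E° − E)·n/0.0592 = (+0.39 − (+0.277))·2/0.0592 = 3.8176.
So 2·log[Tl⁺] = 1·log(0.236) − log Q = -0.6271 − (3.8176) = -4.4447; log[Tl⁺] = -4.4447 / 2 = -2.2224; [Tl⁺] = 10^(-2.2224) ≈ 0.0060 M.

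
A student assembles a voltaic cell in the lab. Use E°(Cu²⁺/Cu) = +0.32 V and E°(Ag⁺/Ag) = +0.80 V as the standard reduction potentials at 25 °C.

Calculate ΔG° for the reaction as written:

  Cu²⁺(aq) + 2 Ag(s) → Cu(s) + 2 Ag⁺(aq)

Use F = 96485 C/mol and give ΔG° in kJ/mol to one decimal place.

As written, Cu²⁺/Cu is reduced (cathode) and Ag⁺/Ag is oxidised (anode), so E°cell = (+0.32) − (+0.80) = -0.48 V.
Balancing electrons gives n = 2.
ΔG° = −nFE° = −(2)(96485)(-0.48) = 92,626 J = +92.6 kJ/mol.

+92.6 kJ/mol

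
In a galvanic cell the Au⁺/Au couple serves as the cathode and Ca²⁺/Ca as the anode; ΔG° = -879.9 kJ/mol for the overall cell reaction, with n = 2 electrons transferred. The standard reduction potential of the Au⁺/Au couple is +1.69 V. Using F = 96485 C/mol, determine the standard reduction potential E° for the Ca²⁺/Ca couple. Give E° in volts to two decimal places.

-2.87 V

E°cell = −ΔG°/(nF) = −(-879.9×10³)/((2)(96485)) = +4.560 V.
Since Au⁺/Au is the cathode and Ca²⁺/Ca the anode, E°cell = E°(Au⁺/Au) − E°(Ca²⁺/Ca).
So E°(Ca²⁺/Ca) = E°(Au⁺/Au) − E°cell = (+1.69) − (+4.560) = -2.87 V.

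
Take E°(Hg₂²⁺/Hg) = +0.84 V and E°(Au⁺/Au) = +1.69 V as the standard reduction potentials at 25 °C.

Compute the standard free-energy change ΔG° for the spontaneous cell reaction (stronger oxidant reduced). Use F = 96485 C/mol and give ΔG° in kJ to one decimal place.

Au⁺/Au (E° = +1.69 V) is the cathode; Hg₂²⁺/Hg (E° = +0.84 V) is the anode, so E°cell = +0.85 V.
Balancing electrons gives n = 2 (lcm of 1 and 2).
ΔG° = −nFE° = −(2)(96485)(+0.85) = -164,024 J = -164.0 kJ.

-164.0 kJ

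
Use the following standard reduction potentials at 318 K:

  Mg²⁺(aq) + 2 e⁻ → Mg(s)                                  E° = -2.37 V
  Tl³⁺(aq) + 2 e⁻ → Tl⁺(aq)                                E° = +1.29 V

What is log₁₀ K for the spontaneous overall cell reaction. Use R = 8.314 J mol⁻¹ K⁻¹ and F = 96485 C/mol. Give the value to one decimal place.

116.0

Cathode: Tl³⁺/Tl⁺; anode: Mg²⁺/Mg. E°cell = (+1.29) − (-2.37) = +3.66 V, with n = 2.
ΔG° = −nFE° = −RT ln K, so ln K = nFE°/(RT) = (2)(96485)(+3.66) / ((8.314)(318)) = 267.137.
log₁₀ K = 267.137 / ln 10 = 116.0.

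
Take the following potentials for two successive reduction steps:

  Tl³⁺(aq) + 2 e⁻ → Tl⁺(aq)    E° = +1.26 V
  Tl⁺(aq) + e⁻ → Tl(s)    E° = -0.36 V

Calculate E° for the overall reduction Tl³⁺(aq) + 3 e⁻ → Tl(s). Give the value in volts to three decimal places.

Since ΔG° = −nFE° is additive over sequential reductions, n₃E°₃ = n₁E°₁ + n₂E°₂.
E°₃ = (2×+1.26 + 1×-0.36) / 3 = (+2.160) / 3 = +0.720 V.
Simply averaging or adding the two E° values would be wrong; the electron-weighted sum is required.

+0.720 V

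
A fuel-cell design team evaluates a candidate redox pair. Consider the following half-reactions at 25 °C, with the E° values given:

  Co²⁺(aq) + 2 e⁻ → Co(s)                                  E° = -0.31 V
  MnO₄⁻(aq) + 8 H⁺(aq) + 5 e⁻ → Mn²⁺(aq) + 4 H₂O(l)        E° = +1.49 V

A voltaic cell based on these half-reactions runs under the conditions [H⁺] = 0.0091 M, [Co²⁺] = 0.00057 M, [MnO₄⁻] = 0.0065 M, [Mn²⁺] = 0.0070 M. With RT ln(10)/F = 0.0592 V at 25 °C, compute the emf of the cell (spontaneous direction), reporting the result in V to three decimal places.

MnO₄⁻/Mn²⁺ is the cathode (higher E°), Co²⁺/Co the anode: E°cell = +1.49 − (-0.31) = +1.80 V, n = 10.
Overall: 2 MnO₄⁻(aq) + 16 H⁺(aq) + 5 Co(s) → 2 Mn²⁺(aq) + 8 H₂O(l) + 5 Co²⁺(aq)
Q = [Mn²⁺]^2·[Co²⁺]^5 / ([MnO₄⁻]^2·[H⁺]^16); log Q = 16.499.
E = E° − (0.0592/n) log Q = +1.80 − (0.0592/10)(16.499) = +1.702 V.

+1.702 V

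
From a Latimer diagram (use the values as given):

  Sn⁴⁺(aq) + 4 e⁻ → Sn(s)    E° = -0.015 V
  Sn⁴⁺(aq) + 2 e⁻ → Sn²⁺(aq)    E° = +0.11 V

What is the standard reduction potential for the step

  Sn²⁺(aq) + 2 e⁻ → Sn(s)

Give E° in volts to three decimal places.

Sequential free energies add, so n₃E°₃ = n₁E°₁ + n₂E°₂.
With n₃ = 4, and the known step contributing 2×(+0.11) V, the unknown satisfies 2·E° = 4×(-0.015) − 2×(+0.11) = -0.280.
E° = -0.280 / 2 = -0.140 V.

-0.140 V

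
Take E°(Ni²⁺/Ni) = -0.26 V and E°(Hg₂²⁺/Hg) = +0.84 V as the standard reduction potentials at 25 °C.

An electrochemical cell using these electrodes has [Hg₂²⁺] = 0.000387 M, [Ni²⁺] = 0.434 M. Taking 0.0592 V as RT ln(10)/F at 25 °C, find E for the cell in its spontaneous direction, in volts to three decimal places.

+1.010 V

Hg₂²⁺/Hg is the cathode (higher E°), Ni²⁺/Ni the anode: E°cell = +0.84 − (-0.26) = +1.10 V, n = 2.
Overall: Hg₂²⁺(aq) + Ni(s) → 2 Hg(l) + Ni²⁺(aq)
Q = [Ni²⁺] / ([Hg₂²⁺]); log Q = 3.050.
E = E° − (0.0592/n) log Q = +1.10 − (0.0592/2)(3.050) = +1.010 V.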